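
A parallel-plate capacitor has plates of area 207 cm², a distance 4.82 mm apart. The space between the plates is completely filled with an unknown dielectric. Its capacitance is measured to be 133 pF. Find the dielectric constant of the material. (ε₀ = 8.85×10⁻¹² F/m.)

κ ≈ 3.50

A = 207 cm² = 2.07×10⁻² m².
κ = Cd/(ε₀A) = 1.33×10⁻¹⁰ × 4.82×10⁻³ / (8.85×10⁻¹² × 2.07×10⁻²) = 3.50.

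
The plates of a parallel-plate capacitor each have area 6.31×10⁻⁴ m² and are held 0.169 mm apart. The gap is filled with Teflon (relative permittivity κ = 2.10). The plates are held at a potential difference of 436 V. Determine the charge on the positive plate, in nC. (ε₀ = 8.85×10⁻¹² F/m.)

Q ≈ 30.3 nC

C = κε₀A/d = 2.10 × 8.85×10⁻¹² × 6.31×10⁻⁴ / 1.69×10⁻⁴ = 6.94×10⁻¹¹ F.
Q = CV = 6.94×10⁻¹¹ × 436 = 3.03×10⁻⁸ C.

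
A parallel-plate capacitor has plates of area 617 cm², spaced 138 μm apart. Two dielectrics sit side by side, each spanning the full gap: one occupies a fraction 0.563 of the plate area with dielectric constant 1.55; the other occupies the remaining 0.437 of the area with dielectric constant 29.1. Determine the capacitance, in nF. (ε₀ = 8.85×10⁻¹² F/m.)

A = 617 cm² = 6.17×10⁻² m².
Side-by-side slabs ⇒ two capacitors in parallel, each spanning the full gap.
C₁ = κ₁ε₀A₁/d = 1.55 × 8.85×10⁻¹² × 3.47×10⁻² / 1.38×10⁻⁴ = 3.45×10⁻⁹ F.
C₂ = κ₂ε₀A₂/d = 29.1 × 8.85×10⁻¹² × 2.70×10⁻² / 1.38×10⁻⁴ = 5.03×10⁻⁸ F.
C = C₁ + C₂ = 5.38×10⁻⁸ F.

C ≈ 53.8 nF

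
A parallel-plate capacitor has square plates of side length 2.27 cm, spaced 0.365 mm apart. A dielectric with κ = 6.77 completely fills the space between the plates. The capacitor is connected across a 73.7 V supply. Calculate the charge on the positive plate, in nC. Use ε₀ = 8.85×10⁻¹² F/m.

Q ≈ 6.23 nC

A = (2.27 cm)² = 5.15×10⁻⁴ m².
C = κε₀A/d = 6.77 × 8.85×10⁻¹² × 5.15×10⁻⁴ / 3.65×10⁻⁴ = 8.46×10⁻¹¹ F.
Q = CV = 8.46×10⁻¹¹ × 73.7 = 6.23×10⁻⁹ C.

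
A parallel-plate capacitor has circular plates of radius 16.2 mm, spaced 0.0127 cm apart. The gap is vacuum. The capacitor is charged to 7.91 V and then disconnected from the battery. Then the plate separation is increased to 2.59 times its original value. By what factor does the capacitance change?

C₂/C₁ ≈ 0.386

C = ε₀A/d scales as 1/d, so C₂/C₁ = d₁/d₂ = 1/2.59 = 0.386.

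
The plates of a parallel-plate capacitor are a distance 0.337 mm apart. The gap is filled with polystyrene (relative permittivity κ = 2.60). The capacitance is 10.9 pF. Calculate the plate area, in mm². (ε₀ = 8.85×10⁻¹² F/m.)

A ≈ 160 mm²

A = Cd/(κε₀) = 1.09×10⁻¹¹ × 3.37×10⁻⁴ / (2.60 × 8.85×10⁻¹²) = 1.60×10⁻⁴ m².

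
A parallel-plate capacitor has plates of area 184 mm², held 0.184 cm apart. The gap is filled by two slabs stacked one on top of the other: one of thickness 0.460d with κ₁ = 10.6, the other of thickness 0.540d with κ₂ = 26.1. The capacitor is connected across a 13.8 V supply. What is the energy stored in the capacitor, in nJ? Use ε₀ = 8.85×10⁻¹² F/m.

U ≈ 1.31 nJ

A = 184 mm² = 1.84×10⁻⁴ m².
Stacked slabs ⇒ two capacitors in series, each with the full plate area.
C₁ = κ₁ε₀A/d₁ = 10.6 × 8.85×10⁻¹² × 1.84×10⁻⁴ / 8.46×10⁻⁴ = 2.04×10⁻¹¹ F.
C₂ = κ₂ε₀A/d₂ = 26.1 × 8.85×10⁻¹² × 1.84×10⁻⁴ / 9.94×10⁻⁴ = 4.28×10⁻¹¹ F.
C = (1/C₁ + 1/C₂)⁻¹ = 1.38×10⁻¹¹ F.
U = ½CV² = ½ × 1.38×10⁻¹¹ × (13.8)² = 1.31×10⁻⁹ J.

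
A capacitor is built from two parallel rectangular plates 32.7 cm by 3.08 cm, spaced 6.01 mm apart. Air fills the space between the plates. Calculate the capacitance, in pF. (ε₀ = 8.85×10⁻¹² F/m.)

14.8 pF

A = 32.7 × 3.08 cm² = 1.01×10⁻² m².
C = ε₀A/d = 8.85×10⁻¹² × 1.01×10⁻² / 6.01×10⁻³ = 1.48×10⁻¹¹ F.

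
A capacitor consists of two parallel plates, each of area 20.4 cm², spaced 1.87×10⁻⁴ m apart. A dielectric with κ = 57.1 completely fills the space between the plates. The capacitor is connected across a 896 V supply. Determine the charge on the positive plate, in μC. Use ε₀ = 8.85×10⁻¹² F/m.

4.94 μC

A = 20.4 cm² = 2.04×10⁻³ m².
C = κε₀A/d = 57.1 × 8.85×10⁻¹² × 2.04×10⁻³ / 1.87×10⁻⁴ = 5.51×10⁻⁹ F.
Q = CV = 5.51×10⁻⁹ × 896 = 4.94×10⁻⁶ C.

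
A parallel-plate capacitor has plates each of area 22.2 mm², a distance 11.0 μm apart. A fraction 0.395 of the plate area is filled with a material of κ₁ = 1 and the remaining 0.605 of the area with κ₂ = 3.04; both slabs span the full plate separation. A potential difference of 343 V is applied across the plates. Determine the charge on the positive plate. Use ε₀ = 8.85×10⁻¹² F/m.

A = 22.2 mm² = 2.22×10⁻⁵ m².
Side-by-side slabs ⇒ two capacitors in parallel, each spanning the full gap.
C₁ = κ₁ε₀A₁/d = 1.00 × 8.85×10⁻¹² × 8.77×10⁻⁶ / 1.10×10⁻⁵ = 7.06×10⁻¹² F.
C₂ = κ₂ε₀A₂/d = 3.04 × 8.85×10⁻¹² × 1.34×10⁻⁵ / 1.10×10⁻⁵ = 3.28×10⁻¹¹ F.
C = C₁ + C₂ = 3.99×10⁻¹¹ F.
Q = CV = 3.99×10⁻¹¹ × 343 = 1.37×10⁻⁸ C.

Q ≈ 13.7 nC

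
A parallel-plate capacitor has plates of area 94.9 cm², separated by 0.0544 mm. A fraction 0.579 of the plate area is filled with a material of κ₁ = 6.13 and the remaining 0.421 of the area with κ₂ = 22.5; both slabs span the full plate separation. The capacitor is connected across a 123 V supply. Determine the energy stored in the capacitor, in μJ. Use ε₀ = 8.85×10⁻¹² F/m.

A = 94.9 cm² = 9.49×10⁻³ m².
Side-by-side slabs ⇒ two capacitors in parallel, each spanning the full gap.
C₁ = κ₁ε₀A₁/d = 6.13 × 8.85×10⁻¹² × 5.49×10⁻³ / 5.44×10⁻⁵ = 5.48×10⁻⁹ F.
C₂ = κ₂ε₀A₂/d = 22.5 × 8.85×10⁻¹² × 4.00×10⁻³ / 5.44×10⁻⁵ = 1.46×10⁻⁸ F.
C = C₁ + C₂ = 2.01×10⁻⁸ F.
U = ½CV² = ½ × 2.01×10⁻⁸ × (123)² = 1.52×10⁻⁴ J.

U ≈ 152 μJ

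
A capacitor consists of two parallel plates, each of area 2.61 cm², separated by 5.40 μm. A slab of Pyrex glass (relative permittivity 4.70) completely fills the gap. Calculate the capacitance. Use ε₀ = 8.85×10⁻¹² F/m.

2.01 nF

A = 2.61 cm² = 2.61×10⁻⁴ m².
C = κε₀A/d = 4.70 × 8.85×10⁻¹² × 2.61×10⁻⁴ / 5.40×10⁻⁶ = 2.01×10⁻⁹ F.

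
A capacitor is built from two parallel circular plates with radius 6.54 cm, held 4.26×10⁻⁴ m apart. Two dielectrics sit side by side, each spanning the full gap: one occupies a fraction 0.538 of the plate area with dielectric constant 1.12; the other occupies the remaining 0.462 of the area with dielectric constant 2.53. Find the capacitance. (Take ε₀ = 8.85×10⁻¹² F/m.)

C ≈ 494 pF

A = π(6.54 cm)² = 1.34×10⁻² m².
Side-by-side slabs ⇒ two capacitors in parallel, each spanning the full gap.
C₁ = κ₁ε₀A₁/d = 1.12 × 8.85×10⁻¹² × 7.23×10⁻³ / 4.26×10⁻⁴ = 1.68×10⁻¹⁰ F.
C₂ = κ₂ε₀A₂/d = 2.53 × 8.85×10⁻¹² × 6.21×10⁻³ / 4.26×10⁻⁴ = 3.26×10⁻¹⁰ F.
C = C₁ + C₂ = 4.94×10⁻¹⁰ F.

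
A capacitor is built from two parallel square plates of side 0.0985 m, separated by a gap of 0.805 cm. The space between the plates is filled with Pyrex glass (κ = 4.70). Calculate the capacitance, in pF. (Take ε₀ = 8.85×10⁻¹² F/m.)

A = (0.0985 m)² = 9.70×10⁻³ m².
C = κε₀A/d = 4.70 × 8.85×10⁻¹² × 9.70×10⁻³ / 8.05×10⁻³ = 5.01×10⁻¹¹ F.

C ≈ 50.1 pF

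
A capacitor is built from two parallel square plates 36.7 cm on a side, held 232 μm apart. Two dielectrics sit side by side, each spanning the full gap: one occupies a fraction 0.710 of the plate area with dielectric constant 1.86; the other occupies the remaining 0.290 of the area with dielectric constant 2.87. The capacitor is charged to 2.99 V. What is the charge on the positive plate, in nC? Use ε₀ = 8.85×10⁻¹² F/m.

Q ≈ 33.1 nC

A = (36.7 cm)² = 0.135 m².
Side-by-side slabs ⇒ two capacitors in parallel, each spanning the full gap.
C₁ = κ₁ε₀A₁/d = 1.86 × 8.85×10⁻¹² × 9.56×10⁻² / 2.32×10⁻⁴ = 6.79×10⁻⁹ F.
C₂ = κ₂ε₀A₂/d = 2.87 × 8.85×10⁻¹² × 3.91×10⁻² / 2.32×10⁻⁴ = 4.28×10⁻⁹ F.
C = C₁ + C₂ = 1.11×10⁻⁸ F.
Q = CV = 1.11×10⁻⁸ × 2.99 = 3.31×10⁻⁸ C.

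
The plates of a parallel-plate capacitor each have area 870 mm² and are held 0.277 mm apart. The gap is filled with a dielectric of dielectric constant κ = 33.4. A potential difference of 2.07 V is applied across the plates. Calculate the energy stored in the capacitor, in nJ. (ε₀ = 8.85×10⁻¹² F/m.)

U ≈ 1.99 nJ

A = 870 mm² = 8.70×10⁻⁴ m².
C = κε₀A/d = 33.4 × 8.85×10⁻¹² × 8.70×10⁻⁴ / 2.77×10⁻⁴ = 9.28×10⁻¹⁰ F.
U = ½CV² = ½ × 9.28×10⁻¹⁰ × (2.07)² = 1.99×10⁻⁹ J.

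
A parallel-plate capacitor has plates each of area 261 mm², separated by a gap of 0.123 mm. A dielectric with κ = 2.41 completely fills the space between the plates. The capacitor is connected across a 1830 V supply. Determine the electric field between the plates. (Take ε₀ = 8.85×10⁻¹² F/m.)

E = V/d = 1830 / 1.23×10⁻⁴ = 1.49×10⁷ V/m.

E ≈ 14.9 MV/m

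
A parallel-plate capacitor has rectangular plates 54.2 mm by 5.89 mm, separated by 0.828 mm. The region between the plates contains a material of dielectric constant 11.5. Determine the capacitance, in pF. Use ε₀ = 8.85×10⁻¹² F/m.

A = 54.2 × 5.89 mm² = 3.19×10⁻⁴ m².
C = κε₀A/d = 11.5 × 8.85×10⁻¹² × 3.19×10⁻⁴ / 8.28×10⁻⁴ = 3.92×10⁻¹¹ F.

39.2 pF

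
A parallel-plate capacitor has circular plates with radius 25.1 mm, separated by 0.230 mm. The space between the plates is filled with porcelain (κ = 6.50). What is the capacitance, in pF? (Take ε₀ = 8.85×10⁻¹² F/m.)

A = π(25.1 mm)² = 1.98×10⁻³ m².
C = κε₀A/d = 6.50 × 8.85×10⁻¹² × 1.98×10⁻³ / 2.30×10⁻⁴ = 4.95×10⁻¹⁰ F.

C ≈ 495 pF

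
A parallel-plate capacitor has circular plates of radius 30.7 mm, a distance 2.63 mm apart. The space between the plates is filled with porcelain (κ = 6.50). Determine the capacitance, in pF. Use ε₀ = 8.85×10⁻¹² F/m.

C ≈ 64.8 pF

A = π(30.7 mm)² = 2.96×10⁻³ m².
C = κε₀A/d = 6.50 × 8.85×10⁻¹² × 2.96×10⁻³ / 2.63×10⁻³ = 6.48×10⁻¹¹ F.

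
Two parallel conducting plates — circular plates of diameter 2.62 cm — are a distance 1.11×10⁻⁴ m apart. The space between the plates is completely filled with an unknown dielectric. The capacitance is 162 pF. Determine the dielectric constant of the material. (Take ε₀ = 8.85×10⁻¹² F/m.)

A = π(2.62/2 cm)² = 5.39×10⁻⁴ m².
κ = Cd/(ε₀A) = 1.62×10⁻¹⁰ × 1.11×10⁻⁴ / (8.85×10⁻¹² × 5.39×10⁻⁴) = 3.77.

3.77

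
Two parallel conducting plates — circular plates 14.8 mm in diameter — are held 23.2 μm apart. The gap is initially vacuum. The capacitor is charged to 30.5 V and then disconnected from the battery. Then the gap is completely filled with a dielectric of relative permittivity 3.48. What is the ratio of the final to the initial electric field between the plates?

Isolated ⇒ Q is held fixed.
V₂ = Q/C₂ = V₁/3.48; E = V/d, so E₂/E₁ = (V₂/V₁)(d₁/d₂) = 0.287.

E₂/E₁ ≈ 0.287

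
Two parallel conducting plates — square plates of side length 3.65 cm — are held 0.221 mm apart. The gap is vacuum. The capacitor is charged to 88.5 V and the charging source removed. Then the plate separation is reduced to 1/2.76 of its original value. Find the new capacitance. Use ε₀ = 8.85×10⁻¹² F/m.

C ≈ 147 pF

A = (3.65 cm)² = 1.33×10⁻³ m².
Initially C₁ = ε₀A/d = 8.85×10⁻¹² × 1.33×10⁻³ / 2.21×10⁻⁴ = 5.34×10⁻¹¹ F.
C = ε₀A/d scales as 1/d, so C₂/C₁ = d₁/d₂ = 2.76.
C₂ = 2.76 × 5.34×10⁻¹¹ = 1.47×10⁻¹⁰ F.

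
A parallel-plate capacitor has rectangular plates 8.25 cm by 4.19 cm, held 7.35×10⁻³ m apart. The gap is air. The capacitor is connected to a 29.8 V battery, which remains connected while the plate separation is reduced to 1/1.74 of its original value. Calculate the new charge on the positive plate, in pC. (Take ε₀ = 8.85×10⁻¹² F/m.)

Q ≈ 216 pC

A = 8.25 × 4.19 cm² = 3.46×10⁻³ m².
Initially C₁ = ε₀A/d = 8.85×10⁻¹² × 3.46×10⁻³ / 7.35×10⁻³ = 4.16×10⁻¹² F.
Q₁ = 1.24×10⁻¹⁰ C.
Battery connected ⇒ V is held fixed. C₂ = 1.74 C₁ and Q = CV, so Q₂/Q₁ = C₂/C₁ = 1.74.
Q₂ = 1.74 × 1.24×10⁻¹⁰ = 2.16×10⁻¹⁰ C.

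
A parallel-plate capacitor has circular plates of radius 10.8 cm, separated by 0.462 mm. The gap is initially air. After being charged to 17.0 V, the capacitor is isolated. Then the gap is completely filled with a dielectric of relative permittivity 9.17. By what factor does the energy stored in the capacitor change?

0.109

Isolated ⇒ Q is held fixed.
C₂ = 9.17 C₁ and U = Q²/(2C), so U₂/U₁ = C₁/C₂ = 0.109.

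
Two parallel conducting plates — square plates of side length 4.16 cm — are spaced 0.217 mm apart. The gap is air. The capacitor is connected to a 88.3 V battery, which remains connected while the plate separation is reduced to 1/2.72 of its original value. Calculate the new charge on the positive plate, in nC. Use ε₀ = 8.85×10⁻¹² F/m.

A = (4.16 cm)² = 1.73×10⁻³ m².
Initially C₁ = ε₀A/d = 8.85×10⁻¹² × 1.73×10⁻³ / 2.17×10⁻⁴ = 7.06×10⁻¹¹ F.
Q₁ = 6.23×10⁻⁹ C.
Battery connected ⇒ V is held fixed. C₂ = 2.72 C₁ and Q = CV, so Q₂/Q₁ = C₂/C₁ = 2.72.
Q₂ = 2.72 × 6.23×10⁻⁹ = 1.70×10⁻⁸ C.

Q ≈ 17.0 nC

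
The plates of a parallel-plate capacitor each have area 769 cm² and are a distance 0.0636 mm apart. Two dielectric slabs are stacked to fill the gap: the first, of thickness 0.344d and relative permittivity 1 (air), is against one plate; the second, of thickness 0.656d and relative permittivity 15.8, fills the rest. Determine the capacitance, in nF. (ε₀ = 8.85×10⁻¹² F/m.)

A = 769 cm² = 7.69×10⁻² m².
Stacked slabs ⇒ two capacitors in series, each with the full plate area.
C₁ = κ₁ε₀A/d₁ = 1.00 × 8.85×10⁻¹² × 7.69×10⁻² / 2.19×10⁻⁵ = 3.11×10⁻⁸ F.
C₂ = κ₂ε₀A/d₂ = 15.8 × 8.85×10⁻¹² × 7.69×10⁻² / 4.17×10⁻⁵ = 2.58×10⁻⁷ F.
C = (1/C₁ + 1/C₂)⁻¹ = 2.78×10⁻⁸ F.

C ≈ 27.8 nF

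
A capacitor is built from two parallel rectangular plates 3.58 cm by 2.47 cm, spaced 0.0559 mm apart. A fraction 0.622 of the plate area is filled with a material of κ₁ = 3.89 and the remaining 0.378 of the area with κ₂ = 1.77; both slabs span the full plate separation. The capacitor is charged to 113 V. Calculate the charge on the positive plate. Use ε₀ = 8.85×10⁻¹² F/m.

A = 3.58 × 2.47 cm² = 8.84×10⁻⁴ m².
Side-by-side slabs ⇒ two capacitors in parallel, each spanning the full gap.
C₁ = κ₁ε₀A₁/d = 3.89 × 8.85×10⁻¹² × 5.50×10⁻⁴ / 5.59×10⁻⁵ = 3.39×10⁻¹⁰ F.
C₂ = κ₂ε₀A₂/d = 1.77 × 8.85×10⁻¹² × 3.34×10⁻⁴ / 5.59×10⁻⁵ = 9.37×10⁻¹¹ F.
C = C₁ + C₂ = 4.32×10⁻¹⁰ F.
Q = CV = 4.32×10⁻¹⁰ × 113 = 4.89×10⁻⁸ C.

Q ≈ 48.9 nC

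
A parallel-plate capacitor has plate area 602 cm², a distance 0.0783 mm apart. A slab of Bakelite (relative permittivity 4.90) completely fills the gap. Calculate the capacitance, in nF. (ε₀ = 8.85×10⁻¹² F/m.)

A = 602 cm² = 6.02×10⁻² m².
C = κε₀A/d = 4.90 × 8.85×10⁻¹² × 6.02×10⁻² / 7.83×10⁻⁵ = 3.33×10⁻⁸ F.

33.3 nF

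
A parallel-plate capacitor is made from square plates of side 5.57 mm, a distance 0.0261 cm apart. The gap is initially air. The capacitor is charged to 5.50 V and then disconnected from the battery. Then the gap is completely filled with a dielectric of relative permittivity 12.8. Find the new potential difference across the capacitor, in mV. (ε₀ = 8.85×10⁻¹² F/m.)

A = (5.57 mm)² = 3.10×10⁻⁵ m².
Initially C₁ = ε₀A/d = 8.85×10⁻¹² × 3.10×10⁻⁵ / 2.61×10⁻⁴ = 1.05×10⁻¹² F.
V₁ = 5.50 V.
Isolated ⇒ Q is held fixed. C₂ = 12.8 C₁ and V = Q/C, so V₂/V₁ = C₁/C₂ = 0.0781.
V₂ = 0.0781 × 5.50 = 0.430 V.

V ≈ 430 mV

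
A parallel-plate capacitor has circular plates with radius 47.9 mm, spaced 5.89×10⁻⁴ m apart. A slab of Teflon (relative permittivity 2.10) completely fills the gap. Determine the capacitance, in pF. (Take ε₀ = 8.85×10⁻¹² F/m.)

227 pF

A = π(47.9 mm)² = 7.21×10⁻³ m².
C = κε₀A/d = 2.10 × 8.85×10⁻¹² × 7.21×10⁻³ / 5.89×10⁻⁴ = 2.27×10⁻¹⁰ F.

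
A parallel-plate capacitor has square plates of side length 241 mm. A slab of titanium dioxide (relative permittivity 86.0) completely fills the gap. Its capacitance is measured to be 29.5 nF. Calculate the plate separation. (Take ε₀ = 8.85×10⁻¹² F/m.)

A = (241 mm)² = 5.81×10⁻² m².
d = κε₀A/C = 86.0 × 8.85×10⁻¹² × 5.81×10⁻² / 2.95×10⁻⁸ = 1.50×10⁻³ m.

1.50 mm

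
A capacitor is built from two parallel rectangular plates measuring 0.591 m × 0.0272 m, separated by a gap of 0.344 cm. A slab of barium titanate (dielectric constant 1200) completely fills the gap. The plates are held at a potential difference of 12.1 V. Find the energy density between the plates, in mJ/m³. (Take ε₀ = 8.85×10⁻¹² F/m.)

u ≈ 65.7 mJ/m³

E = V/d = 12.1 / 3.44×10⁻³ = 3.52×10³ V/m.
u = ½κε₀E² = ½ × 1200 × 8.85×10⁻¹² × (3.52×10³)² = 6.57×10⁻² J/m³.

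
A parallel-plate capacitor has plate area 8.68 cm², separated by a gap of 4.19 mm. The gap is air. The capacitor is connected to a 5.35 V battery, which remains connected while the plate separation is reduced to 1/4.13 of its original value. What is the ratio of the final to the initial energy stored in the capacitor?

4.13

Battery connected ⇒ V is held fixed.
C₂ = 4.13 C₁ and U = ½CV², so U₂/U₁ = C₂/C₁ = 4.13.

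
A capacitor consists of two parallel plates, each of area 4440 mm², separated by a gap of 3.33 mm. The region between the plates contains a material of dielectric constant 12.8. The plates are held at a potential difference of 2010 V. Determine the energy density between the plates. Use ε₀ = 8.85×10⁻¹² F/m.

E = V/d = 2010 / 3.33×10⁻³ = 6.04×10⁵ V/m.
u = ½κε₀E² = ½ × 12.8 × 8.85×10⁻¹² × (6.04×10⁵)² = 20.6 J/m³.

u ≈ 20.6 J/m³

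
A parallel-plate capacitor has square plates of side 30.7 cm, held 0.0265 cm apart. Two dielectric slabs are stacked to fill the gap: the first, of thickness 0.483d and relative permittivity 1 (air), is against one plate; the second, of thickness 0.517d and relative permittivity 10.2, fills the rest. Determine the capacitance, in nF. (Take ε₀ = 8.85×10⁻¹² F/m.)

5.90 nF

A = (30.7 cm)² = 9.42×10⁻² m².
Stacked slabs ⇒ two capacitors in series, each with the full plate area.
C₁ = κ₁ε₀A/d₁ = 1.00 × 8.85×10⁻¹² × 9.42×10⁻² / 1.28×10⁻⁴ = 6.52×10⁻⁹ F.
C₂ = κ₂ε₀A/d₂ = 10.2 × 8.85×10⁻¹² × 9.42×10⁻² / 1.37×10⁻⁴ = 6.21×10⁻⁸ F.
C = (1/C₁ + 1/C₂)⁻¹ = 5.90×10⁻⁹ F.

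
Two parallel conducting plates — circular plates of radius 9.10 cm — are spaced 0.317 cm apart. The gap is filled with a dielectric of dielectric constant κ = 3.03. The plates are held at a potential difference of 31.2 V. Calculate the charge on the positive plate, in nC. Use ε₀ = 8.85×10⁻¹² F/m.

6.87 nC

A = π(9.10 cm)² = 2.60×10⁻² m².
C = κε₀A/d = 3.03 × 8.85×10⁻¹² × 2.60×10⁻² / 3.17×10⁻³ = 2.20×10⁻¹⁰ F.
Q = CV = 2.20×10⁻¹⁰ × 31.2 = 6.87×10⁻⁹ C.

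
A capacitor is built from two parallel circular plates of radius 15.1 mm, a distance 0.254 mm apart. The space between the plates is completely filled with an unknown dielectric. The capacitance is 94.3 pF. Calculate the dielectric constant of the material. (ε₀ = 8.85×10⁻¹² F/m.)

A = π(15.1 mm)² = 7.16×10⁻⁴ m².
κ = Cd/(ε₀A) = 9.43×10⁻¹¹ × 2.54×10⁻⁴ / (8.85×10⁻¹² × 7.16×10⁻⁴) = 3.78.

κ ≈ 3.78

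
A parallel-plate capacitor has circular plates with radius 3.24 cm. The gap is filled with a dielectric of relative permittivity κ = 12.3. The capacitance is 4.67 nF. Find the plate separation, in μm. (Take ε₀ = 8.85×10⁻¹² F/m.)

d ≈ 76.9 μm

A = π(3.24 cm)² = 3.30×10⁻³ m².
d = κε₀A/C = 12.3 × 8.85×10⁻¹² × 3.30×10⁻³ / 4.67×10⁻⁹ = 7.69×10⁻⁵ m.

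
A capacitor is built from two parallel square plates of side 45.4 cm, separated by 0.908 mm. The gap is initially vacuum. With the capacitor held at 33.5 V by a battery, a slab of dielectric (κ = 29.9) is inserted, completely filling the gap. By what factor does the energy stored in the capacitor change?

U₂/U₁ ≈ 29.9

Battery connected ⇒ V is held fixed.
C₂ = 29.9 C₁ and U = ½CV², so U₂/U₁ = C₂/C₁ = 29.9.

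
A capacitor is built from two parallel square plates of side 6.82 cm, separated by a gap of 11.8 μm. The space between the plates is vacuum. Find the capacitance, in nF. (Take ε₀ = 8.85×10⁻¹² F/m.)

3.49 nF

A = (6.82 cm)² = 4.65×10⁻³ m².
C = ε₀A/d = 8.85×10⁻¹² × 4.65×10⁻³ / 1.18×10⁻⁵ = 3.49×10⁻⁹ F.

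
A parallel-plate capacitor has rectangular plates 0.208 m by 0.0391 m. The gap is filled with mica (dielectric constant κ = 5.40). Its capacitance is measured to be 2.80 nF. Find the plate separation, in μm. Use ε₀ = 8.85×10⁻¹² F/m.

139 μm

A = 0.208 × 0.0391 m² = 8.13×10⁻³ m².
d = κε₀A/C = 5.40 × 8.85×10⁻¹² × 8.13×10⁻³ / 2.80×10⁻⁹ = 1.39×10⁻⁴ m.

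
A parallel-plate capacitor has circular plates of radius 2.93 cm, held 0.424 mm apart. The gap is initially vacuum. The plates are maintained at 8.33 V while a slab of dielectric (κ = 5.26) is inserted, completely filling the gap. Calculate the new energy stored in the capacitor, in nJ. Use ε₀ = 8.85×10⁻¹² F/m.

U ≈ 10.3 nJ

A = π(2.93 cm)² = 2.70×10⁻³ m².
Initially C₁ = ε₀A/d = 8.85×10⁻¹² × 2.70×10⁻³ / 4.24×10⁻⁴ = 5.63×10⁻¹¹ F.
U₁ = 1.95×10⁻⁹ J.
Battery connected ⇒ V is held fixed. C₂ = 5.26 C₁ and U = ½CV², so U₂/U₁ = C₂/C₁ = 5.26.
U₂ = 5.26 × 1.95×10⁻⁹ = 1.03×10⁻⁸ J.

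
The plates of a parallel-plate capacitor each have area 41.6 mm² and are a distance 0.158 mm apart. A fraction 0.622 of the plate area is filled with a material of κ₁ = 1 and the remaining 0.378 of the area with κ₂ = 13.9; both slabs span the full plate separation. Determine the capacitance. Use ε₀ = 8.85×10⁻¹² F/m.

C ≈ 13.7 pF

A = 41.6 mm² = 4.16×10⁻⁵ m².
Side-by-side slabs ⇒ two capacitors in parallel, each spanning the full gap.
C₁ = κ₁ε₀A₁/d = 1.00 × 8.85×10⁻¹² × 2.59×10⁻⁵ / 1.58×10⁻⁴ = 1.45×10⁻¹² F.
C₂ = κ₂ε₀A₂/d = 13.9 × 8.85×10⁻¹² × 1.57×10⁻⁵ / 1.58×10⁻⁴ = 1.22×10⁻¹¹ F.
C = C₁ + C₂ = 1.37×10⁻¹¹ F.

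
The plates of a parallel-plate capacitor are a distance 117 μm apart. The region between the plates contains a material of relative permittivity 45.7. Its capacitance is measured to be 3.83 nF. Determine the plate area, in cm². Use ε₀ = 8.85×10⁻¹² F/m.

A = Cd/(κε₀) = 3.83×10⁻⁹ × 1.17×10⁻⁴ / (45.7 × 8.85×10⁻¹²) = 1.11×10⁻³ m².

11.1 cm²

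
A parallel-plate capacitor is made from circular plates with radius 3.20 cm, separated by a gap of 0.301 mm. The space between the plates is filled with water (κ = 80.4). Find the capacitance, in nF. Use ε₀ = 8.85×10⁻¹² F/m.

A = π(3.20 cm)² = 3.22×10⁻³ m².
C = κε₀A/d = 80.4 × 8.85×10⁻¹² × 3.22×10⁻³ / 3.01×10⁻⁴ = 7.60×10⁻⁹ F.

7.60 nF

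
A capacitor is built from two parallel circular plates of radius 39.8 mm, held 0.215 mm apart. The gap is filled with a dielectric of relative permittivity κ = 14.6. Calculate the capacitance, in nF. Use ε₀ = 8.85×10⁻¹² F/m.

A = π(39.8 mm)² = 4.98×10⁻³ m².
C = κε₀A/d = 14.6 × 8.85×10⁻¹² × 4.98×10⁻³ / 2.15×10⁻⁴ = 2.99×10⁻⁹ F.

C ≈ 2.99 nF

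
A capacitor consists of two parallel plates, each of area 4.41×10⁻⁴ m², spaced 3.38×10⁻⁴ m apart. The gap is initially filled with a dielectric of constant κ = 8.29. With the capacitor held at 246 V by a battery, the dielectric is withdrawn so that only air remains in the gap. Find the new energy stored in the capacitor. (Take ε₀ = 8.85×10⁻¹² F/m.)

Initially C₁ = κε₀A/d = 8.29 × 8.85×10⁻¹² × 4.41×10⁻⁴ / 3.38×10⁻⁴ = 9.57×10⁻¹¹ F.
U₁ = 2.90×10⁻⁶ J.
Battery connected ⇒ V is held fixed. C₂ = 0.121 C₁ and U = ½CV², so U₂/U₁ = C₂/C₁ = 0.121.
U₂ = 0.121 × 2.90×10⁻⁶ = 3.49×10⁻⁷ J.

349 nJ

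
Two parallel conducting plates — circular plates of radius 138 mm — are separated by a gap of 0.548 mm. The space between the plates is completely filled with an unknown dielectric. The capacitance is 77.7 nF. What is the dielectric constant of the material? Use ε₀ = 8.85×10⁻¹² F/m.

A = π(138 mm)² = 5.98×10⁻² m².
κ = Cd/(ε₀A) = 7.77×10⁻⁸ × 5.48×10⁻⁴ / (8.85×10⁻¹² × 5.98×10⁻²) = 80.4.

κ ≈ 80.4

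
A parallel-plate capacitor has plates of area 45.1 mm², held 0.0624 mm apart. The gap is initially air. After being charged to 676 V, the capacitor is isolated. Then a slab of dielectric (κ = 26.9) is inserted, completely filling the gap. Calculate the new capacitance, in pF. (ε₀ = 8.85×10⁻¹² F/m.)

A = 45.1 mm² = 4.51×10⁻⁵ m².
Initially C₁ = ε₀A/d = 8.85×10⁻¹² × 4.51×10⁻⁵ / 6.24×10⁻⁵ = 6.40×10⁻¹² F.
C = κε₀A/d scales with κ, so C₂/C₁ = κ = 26.9.
C₂ = 26.9 × 6.40×10⁻¹² = 1.72×10⁻¹⁰ F.

172 pF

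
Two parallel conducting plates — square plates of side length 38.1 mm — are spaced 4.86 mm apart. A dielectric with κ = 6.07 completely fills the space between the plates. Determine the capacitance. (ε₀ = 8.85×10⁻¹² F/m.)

C ≈ 16.0 pF

A = (38.1 mm)² = 1.45×10⁻³ m².
C = κε₀A/d = 6.07 × 8.85×10⁻¹² × 1.45×10⁻³ / 4.86×10⁻³ = 1.60×10⁻¹¹ F.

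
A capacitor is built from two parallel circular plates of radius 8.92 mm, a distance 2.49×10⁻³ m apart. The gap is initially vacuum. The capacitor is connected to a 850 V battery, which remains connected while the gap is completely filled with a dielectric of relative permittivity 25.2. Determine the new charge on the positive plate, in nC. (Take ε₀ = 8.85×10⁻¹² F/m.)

A = π(8.92 mm)² = 2.50×10⁻⁴ m².
Initially C₁ = ε₀A/d = 8.85×10⁻¹² × 2.50×10⁻⁴ / 2.49×10⁻³ = 8.88×10⁻¹³ F.
Q₁ = 7.55×10⁻¹⁰ C.
Battery connected ⇒ V is held fixed. C₂ = 25.2 C₁ and Q = CV, so Q₂/Q₁ = C₂/C₁ = 25.2.
Q₂ = 25.2 × 7.55×10⁻¹⁰ = 1.90×10⁻⁸ C.

19.0 nC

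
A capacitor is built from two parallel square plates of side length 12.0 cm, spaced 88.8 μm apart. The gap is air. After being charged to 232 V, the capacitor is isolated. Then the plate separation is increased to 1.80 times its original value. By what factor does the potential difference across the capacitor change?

Isolated ⇒ Q is held fixed.
C₂ = 0.556 C₁ and V = Q/C, so V₂/V₁ = C₁/C₂ = 1.80.

1.80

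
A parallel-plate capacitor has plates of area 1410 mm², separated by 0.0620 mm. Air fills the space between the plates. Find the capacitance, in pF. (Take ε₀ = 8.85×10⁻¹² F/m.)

C ≈ 201 pF

A = 1410 mm² = 1.41×10⁻³ m².
C = ε₀A/d = 8.85×10⁻¹² × 1.41×10⁻³ / 6.20×10⁻⁵ = 2.01×10⁻¹⁰ F.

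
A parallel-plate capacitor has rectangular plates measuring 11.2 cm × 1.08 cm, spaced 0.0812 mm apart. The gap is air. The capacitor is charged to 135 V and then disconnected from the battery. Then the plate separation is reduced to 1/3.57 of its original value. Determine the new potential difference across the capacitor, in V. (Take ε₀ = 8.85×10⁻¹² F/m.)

37.8 V

A = 11.2 × 1.08 cm² = 1.21×10⁻³ m².
Initially C₁ = ε₀A/d = 8.85×10⁻¹² × 1.21×10⁻³ / 8.12×10⁻⁵ = 1.32×10⁻¹⁰ F.
V₁ = 1.35×10² V.
Isolated ⇒ Q is held fixed. C₂ = 3.57 C₁ and V = Q/C, so V₂/V₁ = C₁/C₂ = 0.280.
V₂ = 0.280 × 1.35×10² = 37.8 V.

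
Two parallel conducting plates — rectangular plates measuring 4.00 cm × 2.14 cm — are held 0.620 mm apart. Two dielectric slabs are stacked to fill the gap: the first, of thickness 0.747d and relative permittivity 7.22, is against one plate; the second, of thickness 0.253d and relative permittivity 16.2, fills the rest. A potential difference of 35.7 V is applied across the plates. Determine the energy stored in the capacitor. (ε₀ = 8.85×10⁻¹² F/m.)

U ≈ 65.4 nJ

A = 4.00 × 2.14 cm² = 8.56×10⁻⁴ m².
Stacked slabs ⇒ two capacitors in series, each with the full plate area.
C₁ = κ₁ε₀A/d₁ = 7.22 × 8.85×10⁻¹² × 8.56×10⁻⁴ / 4.63×10⁻⁴ = 1.18×10⁻¹⁰ F.
C₂ = κ₂ε₀A/d₂ = 16.2 × 8.85×10⁻¹² × 8.56×10⁻⁴ / 1.57×10⁻⁴ = 7.82×10⁻¹⁰ F.
C = (1/C₁ + 1/C₂)⁻¹ = 1.03×10⁻¹⁰ F.
U = ½CV² = ½ × 1.03×10⁻¹⁰ × (35.7)² = 6.54×10⁻⁸ J.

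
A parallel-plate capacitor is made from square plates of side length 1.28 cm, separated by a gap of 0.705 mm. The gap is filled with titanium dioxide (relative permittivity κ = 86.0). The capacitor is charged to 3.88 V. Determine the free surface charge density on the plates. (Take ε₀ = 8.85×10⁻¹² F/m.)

σ ≈ 4.19 μC/m²

A = (1.28 cm)² = 1.64×10⁻⁴ m².
C = κε₀A/d = 86.0 × 8.85×10⁻¹² × 1.64×10⁻⁴ / 7.05×10⁻⁴ = 1.77×10⁻¹⁰ F.
σ = Q/A = CV/A = 1.77×10⁻¹⁰ × 3.88 / 1.64×10⁻⁴ = 4.19×10⁻⁶ C/m².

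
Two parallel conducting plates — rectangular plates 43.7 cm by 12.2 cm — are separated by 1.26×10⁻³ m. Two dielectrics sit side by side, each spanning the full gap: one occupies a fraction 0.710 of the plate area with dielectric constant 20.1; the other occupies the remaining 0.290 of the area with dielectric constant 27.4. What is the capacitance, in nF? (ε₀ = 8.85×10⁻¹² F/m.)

C ≈ 8.32 nF

A = 43.7 × 12.2 cm² = 5.33×10⁻² m².
Side-by-side slabs ⇒ two capacitors in parallel, each spanning the full gap.
C₁ = κ₁ε₀A₁/d = 20.1 × 8.85×10⁻¹² × 3.79×10⁻² / 1.26×10⁻³ = 5.34×10⁻⁹ F.
C₂ = κ₂ε₀A₂/d = 27.4 × 8.85×10⁻¹² × 1.55×10⁻² / 1.26×10⁻³ = 2.98×10⁻⁹ F.
C = C₁ + C₂ = 8.32×10⁻⁹ F.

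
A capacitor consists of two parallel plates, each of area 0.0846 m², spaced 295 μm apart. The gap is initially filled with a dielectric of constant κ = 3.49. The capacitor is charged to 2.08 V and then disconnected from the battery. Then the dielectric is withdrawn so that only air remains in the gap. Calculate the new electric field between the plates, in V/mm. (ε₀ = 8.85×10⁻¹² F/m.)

Initially C₁ = κε₀A/d = 3.49 × 8.85×10⁻¹² × 8.46×10⁻² / 2.95×10⁻⁴ = 8.86×10⁻⁹ F.
E₁ = 7.05×10³ V/m.
Isolated ⇒ Q is held fixed. V₂ = Q/C₂ = V₁/0.287; E = V/d, so E₂/E₁ = (V₂/V₁)(d₁/d₂) = 3.49.
E₂ = 3.49 × 7.05×10³ = 2.46×10⁴ V/m.

24.6 V/mm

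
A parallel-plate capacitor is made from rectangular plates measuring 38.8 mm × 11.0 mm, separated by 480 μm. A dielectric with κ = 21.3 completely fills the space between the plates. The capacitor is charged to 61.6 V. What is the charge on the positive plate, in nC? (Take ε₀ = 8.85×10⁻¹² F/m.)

A = 38.8 × 11.0 mm² = 4.27×10⁻⁴ m².
C = κε₀A/d = 21.3 × 8.85×10⁻¹² × 4.27×10⁻⁴ / 4.80×10⁻⁴ = 1.68×10⁻¹⁰ F.
Q = CV = 1.68×10⁻¹⁰ × 61.6 = 1.03×10⁻⁸ C.

Q ≈ 10.3 nC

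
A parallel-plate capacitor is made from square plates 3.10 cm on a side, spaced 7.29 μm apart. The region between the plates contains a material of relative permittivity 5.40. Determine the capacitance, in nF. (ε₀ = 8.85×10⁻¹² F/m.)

C ≈ 6.30 nF

A = (3.10 cm)² = 9.61×10⁻⁴ m².
C = κε₀A/d = 5.40 × 8.85×10⁻¹² × 9.61×10⁻⁴ / 7.29×10⁻⁶ = 6.30×10⁻⁹ F.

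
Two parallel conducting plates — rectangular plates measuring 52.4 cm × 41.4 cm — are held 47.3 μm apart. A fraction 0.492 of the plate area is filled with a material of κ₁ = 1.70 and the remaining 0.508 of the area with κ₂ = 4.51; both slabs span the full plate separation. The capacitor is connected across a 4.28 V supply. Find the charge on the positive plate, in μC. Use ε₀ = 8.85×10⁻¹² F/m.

0.543 μC

A = 52.4 × 41.4 cm² = 0.217 m².
Side-by-side slabs ⇒ two capacitors in parallel, each spanning the full gap.
C₁ = κ₁ε₀A₁/d = 1.70 × 8.85×10⁻¹² × 0.107 / 4.73×10⁻⁵ = 3.39×10⁻⁸ F.
C₂ = κ₂ε₀A₂/d = 4.51 × 8.85×10⁻¹² × 0.110 / 4.73×10⁻⁵ = 9.30×10⁻⁸ F.
C = C₁ + C₂ = 1.27×10⁻⁷ F.
Q = CV = 1.27×10⁻⁷ × 4.28 = 5.43×10⁻⁷ C.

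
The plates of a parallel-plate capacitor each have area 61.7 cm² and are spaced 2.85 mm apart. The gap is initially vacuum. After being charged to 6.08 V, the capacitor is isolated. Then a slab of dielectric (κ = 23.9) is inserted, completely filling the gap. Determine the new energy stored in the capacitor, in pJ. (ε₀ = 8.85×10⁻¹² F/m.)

A = 61.7 cm² = 6.17×10⁻³ m².
Initially C₁ = ε₀A/d = 8.85×10⁻¹² × 6.17×10⁻³ / 2.85×10⁻³ = 1.92×10⁻¹¹ F.
U₁ = 3.54×10⁻¹⁰ J.
Isolated ⇒ Q is held fixed. C₂ = 23.9 C₁ and U = Q²/(2C), so U₂/U₁ = C₁/C₂ = 0.0418.
U₂ = 0.0418 × 3.54×10⁻¹⁰ = 1.48×10⁻¹¹ J.

U ≈ 14.8 pJ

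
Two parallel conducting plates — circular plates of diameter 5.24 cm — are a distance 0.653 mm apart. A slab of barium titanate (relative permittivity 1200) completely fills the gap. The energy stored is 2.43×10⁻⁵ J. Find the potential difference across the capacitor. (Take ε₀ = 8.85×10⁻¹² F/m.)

V ≈ 37.2 V

A = π(5.24/2 cm)² = 2.16×10⁻³ m².
C = κε₀A/d = 1200 × 8.85×10⁻¹² × 2.16×10⁻³ / 6.53×10⁻⁴ = 3.51×10⁻⁸ F.
V = √(2U/C) = √(2 × 2.43×10⁻⁵ / 3.51×10⁻⁸) = 37.2 V.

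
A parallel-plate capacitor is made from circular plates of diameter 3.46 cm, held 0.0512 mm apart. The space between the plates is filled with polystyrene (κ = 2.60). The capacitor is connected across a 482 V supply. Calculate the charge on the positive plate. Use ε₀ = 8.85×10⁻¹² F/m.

Q ≈ 204 nC

A = π(3.46/2 cm)² = 9.40×10⁻⁴ m².
C = κε₀A/d = 2.60 × 8.85×10⁻¹² × 9.40×10⁻⁴ / 5.12×10⁻⁵ = 4.23×10⁻¹⁰ F.
Q = CV = 4.23×10⁻¹⁰ × 482 = 2.04×10⁻⁷ C.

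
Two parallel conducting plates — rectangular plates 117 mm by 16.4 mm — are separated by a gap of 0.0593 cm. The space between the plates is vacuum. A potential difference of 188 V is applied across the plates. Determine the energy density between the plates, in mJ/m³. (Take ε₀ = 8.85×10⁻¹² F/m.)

u ≈ 445 mJ/m³

E = V/d = 188 / 5.93×10⁻⁴ = 3.17×10⁵ V/m.
u = ½ε₀E² = ½ × 8.85×10⁻¹² × (3.17×10⁵)² = 0.445 J/m³.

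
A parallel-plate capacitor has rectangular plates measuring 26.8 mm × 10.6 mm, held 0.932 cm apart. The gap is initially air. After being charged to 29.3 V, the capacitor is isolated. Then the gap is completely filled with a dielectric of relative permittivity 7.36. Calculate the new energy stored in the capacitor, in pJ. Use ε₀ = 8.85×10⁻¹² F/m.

15.7 pJ

A = 26.8 × 10.6 mm² = 2.84×10⁻⁴ m².
Initially C₁ = ε₀A/d = 8.85×10⁻¹² × 2.84×10⁻⁴ / 9.32×10⁻³ = 2.70×10⁻¹³ F.
U₁ = 1.16×10⁻¹⁰ J.
Isolated ⇒ Q is held fixed. C₂ = 7.36 C₁ and U = Q²/(2C), so U₂/U₁ = C₁/C₂ = 0.136.
U₂ = 0.136 × 1.16×10⁻¹⁰ = 1.57×10⁻¹¹ J.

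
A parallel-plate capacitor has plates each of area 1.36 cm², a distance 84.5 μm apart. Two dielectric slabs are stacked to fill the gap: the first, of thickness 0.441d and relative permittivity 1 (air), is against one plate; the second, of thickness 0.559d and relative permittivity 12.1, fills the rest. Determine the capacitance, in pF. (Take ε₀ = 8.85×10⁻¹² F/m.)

A = 1.36 cm² = 1.36×10⁻⁴ m².
Stacked slabs ⇒ two capacitors in series, each with the full plate area.
C₁ = κ₁ε₀A/d₁ = 1.00 × 8.85×10⁻¹² × 1.36×10⁻⁴ / 3.73×10⁻⁵ = 3.23×10⁻¹¹ F.
C₂ = κ₂ε₀A/d₂ = 12.1 × 8.85×10⁻¹² × 1.36×10⁻⁴ / 4.72×10⁻⁵ = 3.08×10⁻¹⁰ F.
C = (1/C₁ + 1/C₂)⁻¹ = 2.92×10⁻¹¹ F.

C ≈ 29.2 pF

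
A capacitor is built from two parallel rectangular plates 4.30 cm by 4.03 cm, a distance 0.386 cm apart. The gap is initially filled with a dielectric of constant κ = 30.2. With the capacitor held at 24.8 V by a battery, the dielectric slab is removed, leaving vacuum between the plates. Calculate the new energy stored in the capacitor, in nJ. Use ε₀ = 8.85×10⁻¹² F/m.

1.22 nJ

A = 4.30 × 4.03 cm² = 1.73×10⁻³ m².
Initially C₁ = κε₀A/d = 30.2 × 8.85×10⁻¹² × 1.73×10⁻³ / 3.86×10⁻³ = 1.20×10⁻¹⁰ F.
U₁ = 3.69×10⁻⁸ J.
Battery connected ⇒ V is held fixed. C₂ = 0.0331 C₁ and U = ½CV², so U₂/U₁ = C₂/C₁ = 0.0331.
U₂ = 0.0331 × 3.69×10⁻⁸ = 1.22×10⁻⁹ J.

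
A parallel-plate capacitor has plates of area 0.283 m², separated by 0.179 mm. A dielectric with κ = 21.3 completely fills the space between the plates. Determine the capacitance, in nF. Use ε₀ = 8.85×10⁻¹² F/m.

298 nF

C = κε₀A/d = 21.3 × 8.85×10⁻¹² × 0.283 / 1.79×10⁻⁴ = 2.98×10⁻⁷ F.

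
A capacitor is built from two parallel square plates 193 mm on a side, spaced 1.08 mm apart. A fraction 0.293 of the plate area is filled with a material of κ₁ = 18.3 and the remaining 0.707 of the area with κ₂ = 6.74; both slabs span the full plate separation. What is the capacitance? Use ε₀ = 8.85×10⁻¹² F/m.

A = (193 mm)² = 3.72×10⁻² m².
Side-by-side slabs ⇒ two capacitors in parallel, each spanning the full gap.
C₁ = κ₁ε₀A₁/d = 18.3 × 8.85×10⁻¹² × 1.09×10⁻² / 1.08×10⁻³ = 1.64×10⁻⁹ F.
C₂ = κ₂ε₀A₂/d = 6.74 × 8.85×10⁻¹² × 2.63×10⁻² / 1.08×10⁻³ = 1.45×10⁻⁹ F.
C = C₁ + C₂ = 3.09×10⁻⁹ F.

3.09 nF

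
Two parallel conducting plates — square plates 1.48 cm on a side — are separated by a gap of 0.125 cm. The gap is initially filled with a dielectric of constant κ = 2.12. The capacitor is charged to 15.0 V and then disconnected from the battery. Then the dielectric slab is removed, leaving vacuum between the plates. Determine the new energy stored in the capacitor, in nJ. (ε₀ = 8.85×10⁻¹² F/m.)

U ≈ 0.784 nJ

A = (1.48 cm)² = 2.19×10⁻⁴ m².
Initially C₁ = κε₀A/d = 2.12 × 8.85×10⁻¹² × 2.19×10⁻⁴ / 1.25×10⁻³ = 3.29×10⁻¹² F.
U₁ = 3.70×10⁻¹⁰ J.
Isolated ⇒ Q is held fixed. C₂ = 0.472 C₁ and U = Q²/(2C), so U₂/U₁ = C₁/C₂ = 2.12.
U₂ = 2.12 × 3.70×10⁻¹⁰ = 7.84×10⁻¹⁰ J.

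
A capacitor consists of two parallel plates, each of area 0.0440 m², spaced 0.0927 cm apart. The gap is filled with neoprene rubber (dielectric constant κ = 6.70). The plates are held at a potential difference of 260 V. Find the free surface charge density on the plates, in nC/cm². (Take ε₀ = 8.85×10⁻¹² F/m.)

σ ≈ 1.66 nC/cm²

C = κε₀A/d = 6.70 × 8.85×10⁻¹² × 4.40×10⁻² / 9.27×10⁻⁴ = 2.81×10⁻⁹ F.
σ = Q/A = CV/A = 2.81×10⁻⁹ × 260 / 4.40×10⁻² = 1.66×10⁻⁵ C/m².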